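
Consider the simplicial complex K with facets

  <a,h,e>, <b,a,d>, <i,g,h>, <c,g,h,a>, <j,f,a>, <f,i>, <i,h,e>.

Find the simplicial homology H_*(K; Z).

Take the total order a < b < c < d < e < f < g < h < i < j on the vertex set. Then K (dimension 3) consists of the simplices:

  0-simplices (10): a, b, c, d, e, f, g, h, i, j
  1-simplices (18): ab, ac, ad, ae, af, ag, ah, aj, bd, cg, ch, eh, ei, fi, fj, gh, gi, hi
  2-simplices (9): abd, acg, ach, aeh, afj, agh, cgh, ehi, ghi
  3-simplices (1): acgh

Hence C_0 ≅ Z^10, C_1 ≅ Z^18, C_2 ≅ Z^9, C_3 ≅ Z^1.

The boundary map ∂_1: C_1 → C_0 is given by ∂[p,q] = [q] − [p]. For instance
  ∂fj = j − f.
The resulting 10×18 matrix has rank 9, and its Smith normal form has invariant factors (1,1,1,1,1,1,1,1,1).

∂_2: C_2 → C_1 sends each 2-simplex [p,q,r] to [q,r] − [p,r] + [p,q]. For instance
  ∂ach = ch − ah + ac,
  ∂agh = gh − ah + ag.
As a 18×9 matrix over Z this has rank 8, with invariant factors (1,1,1,1,1,1,1,1).

Boundary ∂_3: C_3 → C_2 sends each 3-simplex σ to the alternating sum Σ_i (−1)^i (σ with its i-th vertex removed). For instance
  ∂acgh = cgh − agh + ach − acg.
The 9×1 boundary matrix has rank 1 and Smith normal form diag(1).

Reading off H_k = ker ∂_k / im ∂_{k+1}:

  H_0: rank C_0 − rank ∂_1 = 10 − 9 = 1, and the invariant factors of ∂_1 are all 1, so H_0 ≅ Z.
  H_1: rank ker ∂_1 − rank ∂_2 = (18 − 9) − 8 = 1, and the invariant factors of ∂_2 are all 1, so H_1 ≅ Z.
  H_2: rank ker ∂_2 − rank ∂_3 = (9 − 8) − 1 = 0, and the invariant factors of ∂_3 are all 1, so H_2 ≅ 0.
  H_3: rank ker ∂_3 − rank ∂_4 = (1 − 1) − 0 = 0, and there is no ∂_4, so H_3 ≅ 0.

As a check, the Euler characteristic is 10 − 18 + 9 − 1 = 0, which agrees with 1 − 1 + 0 − 0 = 0.

H_0 = Z,  H_1 = Z,  H_2 = 0,  H_3 = 0.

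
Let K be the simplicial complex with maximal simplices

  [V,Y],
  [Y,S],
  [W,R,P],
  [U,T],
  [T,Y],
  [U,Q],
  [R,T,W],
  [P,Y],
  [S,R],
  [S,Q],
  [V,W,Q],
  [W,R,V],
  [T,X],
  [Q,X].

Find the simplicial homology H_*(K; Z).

K has 10 vertices, 19 edges, 4 triangles.
rank ∂_0 = 0, rank ∂_1 = 9 ⇒ b_0 = 10 − 0 − 9 = 1; all invariant factors of ∂_1 are 1 so no torsion. So H_0 ≅ Z.
rank ∂_1 = 9, rank ∂_2 = 4 ⇒ b_1 = 19 − 9 − 4 = 6; all invariant factors of ∂_2 are 1 so no torsion. So H_1 ≅ Z^6.
rank ∂_2 = 4, rank ∂_3 = 0 ⇒ b_2 = 4 − 4 − 0 = 0. So H_2 ≅ 0.

H_0 = Z,  H_1 = Z^6,  H_2 = 0.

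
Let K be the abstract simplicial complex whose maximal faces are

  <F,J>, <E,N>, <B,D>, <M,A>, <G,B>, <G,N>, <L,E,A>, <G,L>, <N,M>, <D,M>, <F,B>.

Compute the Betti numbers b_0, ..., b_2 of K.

Order the vertices as A < B < D < E < F < G < J < L < M < N. Listing each simplex with vertices in this order, K has dimension 2 with simplices:

  0-simplices (10): A, B, D, E, F, G, J, L, M, N
  1-simplices (13): AE, AL, AM, BD, BF, BG, DM, EL, EN, FJ, GL, GN, MN
  2-simplices (1): AEL

giving chain groups C_0 ≅ Z^10, C_1 ≅ Z^13, C_2 ≅ Z^1.

The boundary map ∂_1: C_1 → C_0 is given by ∂[p,q] = [q] − [p].
This gives a 10×13 integer matrix of rank 9; reducing to Smith normal form yields diagonal entries (1,1,1,1,1,1,1,1,1).

∂_2: C_2 → C_1 sends each 2-simplex [p,q,r] to [q,r] − [p,r] + [p,q]. For instance
  ∂AEL = EL − AL + AE.
As a 13×1 matrix over Z this has rank 1, with invariant factors (1).

Reading off H_k = ker ∂_k / im ∂_{k+1}:

  H_0: rank C_0 − rank ∂_1 = 10 − 9 = 1, and the invariant factors of ∂_1 are all 1, so H_0 = Z.
  H_1: rank ker ∂_1 − rank ∂_2 = (13 − 9) − 1 = 3, and the invariant factors of ∂_2 are all 1, so H_1 = Z^3.
  H_2: rank ker ∂_2 − rank ∂_3 = (1 − 1) − 0 = 0, and there is no ∂_3, so H_2 = 0.

As a check, the Euler characteristic is 10 − 13 + 1 = -2, which agrees with 1 − 3 + 0 = -2.

Hence the Betti numbers are b_0 = 1, b_1 = 3, b_2 = 0.

b_0 = 1, b_1 = 3, b_2 = 0.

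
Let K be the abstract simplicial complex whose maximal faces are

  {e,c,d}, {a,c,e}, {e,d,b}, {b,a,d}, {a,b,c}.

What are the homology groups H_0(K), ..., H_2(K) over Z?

H_0 = Z,  H_1 = Z,  H_2 = 0.

Fix the vertex order a < b < c < d < e and write every simplex with vertices in increasing order. Then dim K = 2 and the simplices of K are:

  0-simplices (5): a, b, c, d, e
  1-simplices (10): ab, ac, ad, ae, bc, bd, be, cd, ce, de
  2-simplices (5): abc, abd, ace, bde, cde

Hence C_0 ≅ Z^5, C_1 ≅ Z^10, C_2 ≅ Z^5.

∂_1: C_1 → C_0 maps an edge to its endpoints' difference, ∂[p,q] = q − p.
As a 5×10 matrix over Z this has rank 4, with invariant factors (1,1,1,1).

Boundary ∂_2: C_2 → C_1 maps a triangle to the signed sum of its edges. For instance
  ∂bde = de − be + bd,
  ∂abd = bd − ad + ab.
As a 10×5 matrix over Z this has rank 5, with invariant factors (1,1,1,1,1).

Now H_k = ker ∂_k / im ∂_{k+1}, so:

  H_0: rank C_0 − rank ∂_1 = 5 − 4 = 1, and the invariant factors of ∂_1 are all 1, so H_0 ≅ Z.
  H_1: rank ker ∂_1 − rank ∂_2 = (10 − 4) − 5 = 1, and the invariant factors of ∂_2 are all 1, so H_1 ≅ Z.
  H_2: rank ker ∂_2 − rank ∂_3 = (5 − 5) − 0 = 0, and there is no ∂_3, so H_2 ≅ 0.

(K is a triangulation of the Möbius band.)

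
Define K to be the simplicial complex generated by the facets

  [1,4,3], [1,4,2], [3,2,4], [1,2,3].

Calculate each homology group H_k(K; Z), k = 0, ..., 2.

H_0 = Z,  H_1 = 0,  H_2 = Z.

Order the vertices as 1 < 2 < 3 < 4. Listing each simplex with vertices in this order, K has dimension 2 with simplices:

  0-simplices (4): [1], [2], [3], [4]
  1-simplices (6): [1,2], [1,3], [1,4], [2,3], [2,4], [3,4]
  2-simplices (4): [1,2,3], [1,2,4], [1,3,4], [2,3,4]

so the chain groups are C_0 ≅ Z^4, C_1 ≅ Z^6, C_2 ≅ Z^4.

The boundary map ∂_1: C_1 → C_0 maps an edge to its endpoints' difference, ∂[p,q] = q − p. For instance
  ∂[1,4] = [4] − [1].
The 4×6 boundary matrix has rank 3 and Smith normal form diag(1,1,1).

∂_2: C_2 → C_1 sends each 2-simplex [p,q,r] to [q,r] − [p,r] + [p,q]. For instance
  ∂[1,2,4] = [2,4] − [1,4] + [1,2],
  ∂[1,3,4] = [3,4] − [1,4] + [1,3].
This gives a 6×4 integer matrix of rank 3; reducing to Smith normal form yields diagonal entries (1,1,1).

Computing H_k = (kernel of ∂_k) / (image of ∂_{k+1}):

  H_0: rank C_0 − rank ∂_1 = 4 − 3 = 1, and the invariant factors of ∂_1 are all 1, so H_0 ≅ Z.
  H_1: rank ker ∂_1 − rank ∂_2 = (6 − 3) − 3 = 0, and the invariant factors of ∂_2 are all 1, so H_1 ≅ 0.
  H_2: rank ker ∂_2 − rank ∂_3 = (4 − 3) − 0 = 1, and there is no ∂_3, so H_2 ≅ Z.

(K is a triangulation of the 2-sphere S^2.)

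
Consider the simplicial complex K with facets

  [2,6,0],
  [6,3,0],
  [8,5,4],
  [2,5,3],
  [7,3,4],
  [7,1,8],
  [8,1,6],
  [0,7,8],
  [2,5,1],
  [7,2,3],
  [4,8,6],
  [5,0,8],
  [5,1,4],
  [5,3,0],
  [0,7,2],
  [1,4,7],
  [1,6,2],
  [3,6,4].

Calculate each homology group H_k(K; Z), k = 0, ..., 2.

H_0 = Z,  H_1 = Z ⊕ Z/2,  H_2 = 0.

We work with the vertex ordering 0 < 1 < 2 < 3 < 4 < 5 < 6 < 7 < 8. The simplices of K, each written with vertices in increasing order, are:

  0-simplices (9): [0], [1], [2], [3], [4], [5], [6], [7], [8]
  1-simplices (27): (27 of them)
  2-simplices (18): [0,2,6], [0,2,7], [0,3,5], [0,3,6], [0,5,8], [0,7,8], [1,2,5], [1,2,6], [1,4,5], [1,4,7], [1,6,8], [1,7,8], [2,3,5], [2,3,7], [3,4,6], [3,4,7], [4,5,8], [4,6,8]

Hence C_0 ≅ Z^9, C_1 ≅ Z^27, C_2 ≅ Z^18.

Boundary ∂_1: C_1 → C_0 maps an edge to its endpoints' difference, ∂[p,q] = q − p.
As a 9×27 matrix over Z this has rank 8, with invariant factors (1,1,1,1,1,1,1,1).

Boundary ∂_2: C_2 → C_1 maps a triangle to the signed sum of its edges. For instance
  ∂[2,3,7] = [3,7] − [2,7] + [2,3],
  ∂[1,7,8] = [7,8] − [1,8] + [1,7].
As a 27×18 matrix over Z this has rank 18, with invariant factors (1,1,1,1,1,1,1,1,1,1,1,1,1,1,1,1,1,2).

Now H_k = ker ∂_k / im ∂_{k+1}, so:

  H_0: rank C_0 − rank ∂_1 = 9 − 8 = 1, and the invariant factors of ∂_1 are all 1, so H_0 ≅ Z.
  H_1: rank ker ∂_1 − rank ∂_2 = (27 − 8) − 18 = 1, and ∂_2 has invariant factor 2 > 1, so H_1 ≅ Z ⊕ Z/2.
  H_2: rank ker ∂_2 − rank ∂_3 = (18 − 18) − 0 = 0, and there is no ∂_3, so H_2 ≅ 0.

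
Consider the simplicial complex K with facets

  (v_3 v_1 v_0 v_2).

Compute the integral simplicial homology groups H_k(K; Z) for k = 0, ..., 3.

H_0 = Z,  H_1 = 0,  H_2 = 0,  H_3 = 0.

Order the vertices as v_0 < v_1 < v_2 < v_3. Listing each simplex with vertices in this order, K has dimension 3 with simplices:

  0-simplices (4): [v_0], [v_1], [v_2], [v_3]
  1-simplices (6): [v_0,v_1], [v_0,v_2], [v_0,v_3], [v_1,v_2], [v_1,v_3], [v_2,v_3]
  2-simplices (4): [v_0,v_1,v_2], [v_0,v_1,v_3], [v_0,v_2,v_3], [v_1,v_2,v_3]
  3-simplices (1): [v_0,v_1,v_2,v_3]

giving chain groups C_0 ≅ Z^4, C_1 ≅ Z^6, C_2 ≅ Z^4, C_3 ≅ Z^1.

Boundary ∂_1: C_1 → C_0 sends each edge [p,q] (with p < q) to q − p.
As a 4×6 matrix over Z this has rank 3, with invariant factors (1,1,1).

Boundary ∂_2: C_2 → C_1 sends each 2-simplex [p,q,r] to [q,r] − [p,r] + [p,q]. For instance
  ∂[v_0,v_2,v_3] = [v_2,v_3] − [v_0,v_3] + [v_0,v_2],
  ∂[v_1,v_2,v_3] = [v_2,v_3] − [v_1,v_3] + [v_1,v_2].
The resulting 6×4 matrix has rank 3, and its Smith normal form has invariant factors (1,1,1).

Boundary ∂_3: C_3 → C_2 sends each 3-simplex σ to the alternating sum Σ_i (−1)^i (σ with its i-th vertex removed). For instance
  ∂[v_0,v_1,v_2,v_3] = [v_1,v_2,v_3] − [v_0,v_2,v_3] + [v_0,v_1,v_3] − [v_0,v_1,v_2].
The resulting 4×1 matrix has rank 1, and its Smith normal form has invariant factors (1).

From H_k ≅ ker(∂_k) / im(∂_{k+1}) we obtain:

  H_0: rank C_0 − rank ∂_1 = 4 − 3 = 1, and the invariant factors of ∂_1 are all 1, so H_0 = Z.
  H_1: rank ker ∂_1 − rank ∂_2 = (6 − 3) − 3 = 0, and the invariant factors of ∂_2 are all 1, so H_1 = 0.
  H_2: rank ker ∂_2 − rank ∂_3 = (4 − 3) − 1 = 0, and the invariant factors of ∂_3 are all 1, so H_2 = 0.
  H_3: rank ker ∂_3 − rank ∂_4 = (1 − 1) − 0 = 0, and there is no ∂_4, so H_3 = 0.

As a check, the Euler characteristic is 4 − 6 + 4 − 1 = 1, which agrees with 1 − 0 + 0 − 0 = 1.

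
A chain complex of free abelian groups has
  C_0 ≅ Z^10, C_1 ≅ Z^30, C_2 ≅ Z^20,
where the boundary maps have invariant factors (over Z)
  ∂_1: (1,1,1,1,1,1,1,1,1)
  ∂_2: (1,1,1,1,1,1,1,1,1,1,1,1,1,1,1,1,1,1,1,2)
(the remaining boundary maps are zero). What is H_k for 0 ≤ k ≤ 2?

H_0 = Z,  H_1 = Z ⊕ Z/2,  H_2 = 0.

H_0: b_0 = 10 − 0 − 9 = 1; torsion from ∂_1 factors > 1: none. So H_0 = Z.
H_1: b_1 = 30 − 9 − 20 = 1; torsion from ∂_2 factors > 1: [2]. So H_1 = Z ⊕ Z/2.
H_2: b_2 = 20 − 20 − 0 = 0; torsion from ∂_3 factors > 1: none. So H_2 = 0.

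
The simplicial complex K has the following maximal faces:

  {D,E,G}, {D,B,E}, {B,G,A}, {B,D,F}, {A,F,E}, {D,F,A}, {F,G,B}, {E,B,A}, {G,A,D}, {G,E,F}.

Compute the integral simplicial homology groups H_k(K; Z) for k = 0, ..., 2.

H_0 = Z,  H_1 = Z/2,  H_2 = 0.

We work with the vertex ordering A < B < D < E < F < G. The simplices of K, each written with vertices in increasing order, are:

  0-simplices (6): A, B, D, E, F, G
  1-simplices (15): AB, AD, AE, AF, AG, BD, BE, BF, BG, DE, DF, DG, EF, EG, FG
  2-simplices (10): ABE, ABG, ADF, ADG, AEF, BDE, BDF, BFG, DEG, EFG

so the chain groups are C_0 ≅ Z^6, C_1 ≅ Z^15, C_2 ≅ Z^10.

Boundary ∂_1: C_1 → C_0 is given by ∂[p,q] = [q] − [p]. For instance
  ∂AF = F − A.
The resulting 6×15 matrix has rank 5, and its Smith normal form has invariant factors (1,1,1,1,1).

Boundary ∂_2: C_2 → C_1 acts by ∂[p,q,r] = [q,r] − [p,r] + [p,q]. For instance
  ∂AEF = EF − AF + AE,
  ∂EFG = FG − EG + EF.
This gives a 15×10 integer matrix of rank 10; reducing to Smith normal form yields diagonal entries (1,1,1,1,1,1,1,1,1,2).

Computing H_k = (kernel of ∂_k) / (image of ∂_{k+1}):

  H_0: rank C_0 − rank ∂_1 = 6 − 5 = 1, and the invariant factors of ∂_1 are all 1, so H_0 = Z.
  H_1: rank ker ∂_1 − rank ∂_2 = (15 − 5) − 10 = 0, and ∂_2 has invariant factor 2 > 1, so H_1 = Z/2.
  H_2: rank ker ∂_2 − rank ∂_3 = (10 − 10) − 0 = 0, and there is no ∂_3, so H_2 = 0.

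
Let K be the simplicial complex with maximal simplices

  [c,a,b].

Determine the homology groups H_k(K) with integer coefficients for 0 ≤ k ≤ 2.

H_0 ≅ Z,  H_1 = 0,  H_2 = 0.

We work with the vertex ordering a < b < c. The simplices of K, each written with vertices in increasing order, are:

  0-simplices (3): a, b, c
  1-simplices (3): ab, ac, bc
  2-simplices (1): abc

Hence C_0 ≅ Z^3, C_1 ≅ Z^3, C_2 ≅ Z^1.

Boundary ∂_1: C_1 → C_0 maps an edge to its endpoints' difference, ∂[p,q] = q − p. For instance
  ∂ab = b − a.
As a 3×3 matrix over Z this has rank 2, with invariant factors (1,1).

The boundary map ∂_2: C_2 → C_1 sends each 2-simplex [p,q,r] to [q,r] − [p,r] + [p,q]. For instance
  ∂abc = bc − ac + ab.
As a 3×1 matrix over Z this has rank 1, with invariant factors (1).

Now H_k = ker ∂_k / im ∂_{k+1}, so:

  H_0: rank C_0 − rank ∂_1 = 3 − 2 = 1, and the invariant factors of ∂_1 are all 1, so H_0 ≅ Z.
  H_1: rank ker ∂_1 − rank ∂_2 = (3 − 2) − 1 = 0, and the invariant factors of ∂_2 are all 1, so H_1 ≅ 0.
  H_2: rank ker ∂_2 − rank ∂_3 = (1 − 1) − 0 = 0, and there is no ∂_3, so H_2 ≅ 0.

(K is a triangulation of the 2-simplex.)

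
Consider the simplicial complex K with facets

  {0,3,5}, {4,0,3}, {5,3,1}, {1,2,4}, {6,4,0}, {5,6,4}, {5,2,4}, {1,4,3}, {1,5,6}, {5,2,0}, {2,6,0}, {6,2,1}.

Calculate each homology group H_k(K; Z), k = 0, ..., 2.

H_0 = Z,  H_1 = Z/2Z,  H_2 = 0.

Order the vertices as 0 < 1 < 2 < 3 < 4 < 5 < 6. Listing each simplex with vertices in this order, K has dimension 2 with simplices:

  0-simplices (7): [0], [1], [2], [3], [4], [5], [6]
  1-simplices (18): [0,2], [0,3], [0,4], [0,5], [0,6], [1,2], [1,3], [1,4], [1,5], [1,6], [2,4], [2,5], [2,6], [3,4], [3,5], [4,5], [4,6], [5,6]
  2-simplices (12): [0,2,5], [0,2,6], [0,3,4], [0,3,5], [0,4,6], [1,2,4], [1,2,6], [1,3,4], [1,3,5], [1,5,6], [2,4,5], [4,5,6]

Hence C_0 ≅ Z^7, C_1 ≅ Z^18, C_2 ≅ Z^12.

The boundary map ∂_1: C_1 → C_0 maps an edge to its endpoints' difference, ∂[p,q] = q − p. For instance
  ∂[0,3] = [3] − [0].
This gives a 7×18 integer matrix of rank 6; reducing to Smith normal form yields diagonal entries (1,1,1,1,1,1).

The boundary map ∂_2: C_2 → C_1 maps a triangle to the signed sum of its edges. For instance
  ∂[0,3,5] = [3,5] − [0,5] + [0,3],
  ∂[0,4,6] = [4,6] − [0,6] + [0,4].
The 18×12 boundary matrix has rank 12 and Smith normal form diag(1,1,1,1,1,1,1,1,1,1,1,2).

Computing H_k = (kernel of ∂_k) / (image of ∂_{k+1}):

  H_0: rank C_0 − rank ∂_1 = 7 − 6 = 1, and the invariant factors of ∂_1 are all 1, so H_0 = Z.
  H_1: rank ker ∂_1 − rank ∂_2 = (18 − 6) − 12 = 0, and ∂_2 has invariant factor 2 > 1, so H_1 = Z/2Z.
  H_2: rank ker ∂_2 − rank ∂_3 = (12 − 12) − 0 = 0, and there is no ∂_3, so H_2 = 0.

As a check, the Euler characteristic is 7 − 18 + 12 = 1, which agrees with 1 − 0 + 0 = 1.
(K is a triangulation of the real projective plane RP^2.)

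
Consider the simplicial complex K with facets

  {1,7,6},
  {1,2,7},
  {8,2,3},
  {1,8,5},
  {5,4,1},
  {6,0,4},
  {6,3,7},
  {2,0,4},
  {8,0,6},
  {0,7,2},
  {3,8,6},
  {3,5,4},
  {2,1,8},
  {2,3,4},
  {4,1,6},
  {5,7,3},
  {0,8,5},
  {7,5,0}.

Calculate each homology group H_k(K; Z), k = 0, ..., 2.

Fix the vertex order 0 < 1 < 2 < 3 < 4 < 5 < 6 < 7 < 8 and write every simplex with vertices in increasing order. Then dim K = 2 and the simplices of K are:

  0-simplices (9): [0], [1], [2], [3], [4], [5], [6], [7], [8]
  1-simplices (27): (27 of them)
  2-simplices (18): [0,2,4], [0,2,7], [0,4,6], [0,5,7], [0,5,8], [0,6,8], [1,2,7], [1,2,8], [1,4,5], [1,4,6], [1,5,8], [1,6,7], [2,3,4], [2,3,8], [3,4,5], [3,5,7], [3,6,7], [3,6,8]

Hence C_0 ≅ Z^9, C_1 ≅ Z^27, C_2 ≅ Z^18.

Boundary ∂_1: C_1 → C_0 sends each edge [p,q] (with p < q) to q − p.
This gives a 9×27 integer matrix of rank 8; reducing to Smith normal form yields diagonal entries (1,1,1,1,1,1,1,1).

∂_2: C_2 → C_1 acts by ∂[p,q,r] = [q,r] − [p,r] + [p,q]. For instance
  ∂[2,3,4] = [3,4] − [2,4] + [2,3],
  ∂[1,6,7] = [6,7] − [1,7] + [1,6].
As a 27×18 matrix over Z this has rank 17, with invariant factors (1,1,1,1,1,1,1,1,1,1,1,1,1,1,1,1,1).

Computing H_k = (kernel of ∂_k) / (image of ∂_{k+1}):

  H_0: rank C_0 − rank ∂_1 = 9 − 8 = 1, and the invariant factors of ∂_1 are all 1, so H_0 ≅ Z.
  H_1: rank ker ∂_1 − rank ∂_2 = (27 − 8) − 17 = 2, and the invariant factors of ∂_2 are all 1, so H_1 ≅ Z^2.
  H_2: rank ker ∂_2 − rank ∂_3 = (18 − 17) − 0 = 1, and there is no ∂_3, so H_2 ≅ Z.

As a check, the Euler characteristic is 9 − 27 + 18 = 0, which agrees with 1 − 2 + 1 = 0.

H_0 = Z,  H_1 = Z^2,  H_2 = Z.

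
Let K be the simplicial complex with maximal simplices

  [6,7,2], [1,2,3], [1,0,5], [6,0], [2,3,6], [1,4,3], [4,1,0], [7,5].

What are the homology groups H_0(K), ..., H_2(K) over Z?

H_0 ≅ Z,  H_1 ≅ Z^2,  H_2 = 0.

Take the total order 0 < 1 < 2 < 3 < 4 < 5 < 6 < 7 on the vertex set. Then K (dimension 2) consists of the simplices:

  0-simplices (8): [0], [1], [2], [3], [4], [5], [6], [7]
  1-simplices (15): [0,1], [0,4], [0,5], [0,6], [1,2], [1,3], [1,4], [1,5], [2,3], [2,6], [2,7], [3,4], [3,6], [5,7], [6,7]
  2-simplices (6): [0,1,4], [0,1,5], [1,2,3], [1,3,4], [2,3,6], [2,6,7]

so the chain groups are C_0 ≅ Z^8, C_1 ≅ Z^15, C_2 ≅ Z^6.

The boundary map ∂_1: C_1 → C_0 sends each edge [p,q] (with p < q) to q − p. For instance
  ∂[3,4] = [4] − [3].
The 8×15 boundary matrix has rank 7 and Smith normal form diag(1,1,1,1,1,1,1).

∂_2: C_2 → C_1 maps a triangle to the signed sum of its edges. For instance
  ∂[0,1,5] = [1,5] − [0,5] + [0,1],
  ∂[1,3,4] = [3,4] − [1,4] + [1,3].
The 15×6 boundary matrix has rank 6 and Smith normal form diag(1,1,1,1,1,1).

From H_k ≅ ker(∂_k) / im(∂_{k+1}) we obtain:

  H_0: rank C_0 − rank ∂_1 = 8 − 7 = 1, and the invariant factors of ∂_1 are all 1, so H_0 ≅ Z.
  H_1: rank ker ∂_1 − rank ∂_2 = (15 − 7) − 6 = 2, and the invariant factors of ∂_2 are all 1, so H_1 ≅ Z^2.
  H_2: rank ker ∂_2 − rank ∂_3 = (6 − 6) − 0 = 0, and there is no ∂_3, so H_2 ≅ 0.

As a check, the Euler characteristic is 8 − 15 + 6 = -1, which agrees with 1 − 2 + 0 = -1.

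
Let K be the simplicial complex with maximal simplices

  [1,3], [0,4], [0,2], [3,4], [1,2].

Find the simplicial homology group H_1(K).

H_1 ≅ Z.

Order the vertices as 0 < 1 < 2 < 3 < 4. Listing each simplex with vertices in this order, K has dimension 1 with simplices:

  0-simplices (5): [0], [1], [2], [3], [4]
  1-simplices (5): [0,2], [0,4], [1,2], [1,3], [3,4]

Hence C_0 ≅ Z^5, C_1 ≅ Z^5.

Boundary ∂_1: C_1 → C_0 maps an edge to its endpoints' difference, ∂[p,q] = q − p. For instance
  ∂[3,4] = [4] − [3].
This gives a 5×5 integer matrix of rank 4; reducing to Smith normal form yields diagonal entries (1,1,1,1).

From H_k ≅ ker(∂_k) / im(∂_{k+1}) we obtain:

  H_1: rank ker ∂_1 − rank ∂_2 = (5 − 4) − 0 = 1, and there is no ∂_2, so H_1 ≅ Z.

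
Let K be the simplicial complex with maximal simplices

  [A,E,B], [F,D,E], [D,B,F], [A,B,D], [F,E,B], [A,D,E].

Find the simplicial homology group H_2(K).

Order the vertices as A < B < D < E < F. Listing each simplex with vertices in this order, K has dimension 2 with simplices:

  0-simplices (5): A, B, D, E, F
  1-simplices (9): AB, AD, AE, BD, BE, BF, DE, DF, EF
  2-simplices (6): ABD, ABE, ADE, BDF, BEF, DEF

giving chain groups C_0 ≅ Z^5, C_1 ≅ Z^9, C_2 ≅ Z^6.

∂_1: C_1 → C_0 is given by ∂[p,q] = [q] − [p].
The 5×9 boundary matrix has rank 4 and Smith normal form diag(1,1,1,1).

Boundary ∂_2: C_2 → C_1 sends each 2-simplex [p,q,r] to [q,r] − [p,r] + [p,q]. For instance
  ∂ADE = DE − AE + AD,
  ∂ABD = BD − AD + AB.
The resulting 9×6 matrix has rank 5, and its Smith normal form has invariant factors (1,1,1,1,1).

From H_k ≅ ker(∂_k) / im(∂_{k+1}) we obtain:

  H_2: rank ker ∂_2 − rank ∂_3 = (6 − 5) − 0 = 1, and there is no ∂_3, so H_2 = Z.

(K is a triangulation of the 2-sphere S^2.)

H_2 ≅ Z.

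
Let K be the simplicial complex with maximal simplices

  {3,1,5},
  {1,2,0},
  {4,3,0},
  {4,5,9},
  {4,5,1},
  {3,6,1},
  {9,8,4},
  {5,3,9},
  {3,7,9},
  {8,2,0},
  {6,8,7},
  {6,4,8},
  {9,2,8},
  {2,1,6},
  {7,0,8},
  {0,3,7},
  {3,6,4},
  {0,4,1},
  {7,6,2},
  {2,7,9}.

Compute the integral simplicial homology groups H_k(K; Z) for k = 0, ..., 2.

H_0 ≅ Z,  H_1 ≅ Z × Z/2,  H_2 = 0.

Take the total order 0 < 1 < 2 < 3 < 4 < 5 < 6 < 7 < 8 < 9 on the vertex set. Then K (dimension 2) consists of the simplices:

  0-simplices (10): [0], [1], [2], [3], [4], [5], [6], [7], [8], [9]
  1-simplices (30): (30 of them)
  2-simplices (20): (20 of them)

giving chain groups C_0 ≅ Z^10, C_1 ≅ Z^30, C_2 ≅ Z^20.

∂_1: C_1 → C_0 maps an edge to its endpoints' difference, ∂[p,q] = q − p. For instance
  ∂[0,3] = [3] − [0].
The 10×30 boundary matrix has rank 9 and Smith normal form diag(1,1,1,1,1,1,1,1,1).

∂_2: C_2 → C_1 sends each 2-simplex [p,q,r] to [q,r] − [p,r] + [p,q]. For instance
  ∂[1,4,5] = [4,5] − [1,5] + [1,4],
  ∂[1,3,5] = [3,5] − [1,5] + [1,3].
The 30×20 boundary matrix has rank 20 and Smith normal form diag(1,1,1,1,1,1,1,1,1,1,1,1,1,1,1,1,1,1,1,2).

Now H_k = ker ∂_k / im ∂_{k+1}, so:

  H_0: rank C_0 − rank ∂_1 = 10 − 9 = 1, and the invariant factors of ∂_1 are all 1, so H_0 ≅ Z.
  H_1: rank ker ∂_1 − rank ∂_2 = (30 − 9) − 20 = 1, and ∂_2 has invariant factor 2 > 1, so H_1 ≅ Z × Z/2.
  H_2: rank ker ∂_2 − rank ∂_3 = (20 − 20) − 0 = 0, and there is no ∂_3, so H_2 ≅ 0.

As a check, the Euler characteristic is 10 − 30 + 20 = 0, which agrees with 1 − 1 + 0 = 0.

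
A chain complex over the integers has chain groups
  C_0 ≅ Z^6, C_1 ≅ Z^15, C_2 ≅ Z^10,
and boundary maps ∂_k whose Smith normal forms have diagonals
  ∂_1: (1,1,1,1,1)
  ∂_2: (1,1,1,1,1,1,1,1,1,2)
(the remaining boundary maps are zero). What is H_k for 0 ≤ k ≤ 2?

H_0: b_0 = 6 − 0 − 5 = 1; torsion from ∂_1 factors > 1: none. So H_0 = Z.
H_1: b_1 = 15 − 5 − 10 = 0; torsion from ∂_2 factors > 1: [2]. So H_1 = Z/2Z.
H_2: b_2 = 10 − 10 − 0 = 0; torsion from ∂_3 factors > 1: none. So H_2 = 0.

H_0 = Z,  H_1 = Z/2Z,  H_2 = 0.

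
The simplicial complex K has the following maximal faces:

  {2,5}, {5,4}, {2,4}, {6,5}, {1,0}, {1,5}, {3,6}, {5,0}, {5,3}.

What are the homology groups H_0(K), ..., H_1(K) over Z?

K has 7 vertices, 9 edges.
rank ∂_0 = 0, rank ∂_1 = 6 ⇒ b_0 = 7 − 0 − 6 = 1; all invariant factors of ∂_1 are 1 so no torsion. So H_0 ≅ Z.
rank ∂_1 = 6, rank ∂_2 = 0 ⇒ b_1 = 9 − 6 − 0 = 3. So H_1 ≅ Z^3.

H_0 = Z,  H_1 = Z^3.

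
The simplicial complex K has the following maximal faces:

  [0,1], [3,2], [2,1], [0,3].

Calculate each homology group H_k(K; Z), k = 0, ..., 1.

H_0 = Z,  H_1 = Z.

Take the total order 0 < 1 < 2 < 3 on the vertex set. Then K (dimension 1) consists of the simplices:

  0-simplices (4): [0], [1], [2], [3]
  1-simplices (4): [0,1], [0,3], [1,2], [2,3]

giving chain groups C_0 ≅ Z^4, C_1 ≅ Z^4.

The boundary map ∂_1: C_1 → C_0 sends each edge [p,q] (with p < q) to q − p. For instance
  ∂[0,3] = [3] − [0].
This gives a 4×4 integer matrix of rank 3; reducing to Smith normal form yields diagonal entries (1,1,1).

Now H_k = ker ∂_k / im ∂_{k+1}, so:

  H_0: rank C_0 − rank ∂_1 = 4 − 3 = 1, and the invariant factors of ∂_1 are all 1, so H_0 ≅ Z.
  H_1: rank ker ∂_1 − rank ∂_2 = (4 − 3) − 0 = 1, and there is no ∂_2, so H_1 ≅ Z.

(K is a triangulation of the circle S^1.)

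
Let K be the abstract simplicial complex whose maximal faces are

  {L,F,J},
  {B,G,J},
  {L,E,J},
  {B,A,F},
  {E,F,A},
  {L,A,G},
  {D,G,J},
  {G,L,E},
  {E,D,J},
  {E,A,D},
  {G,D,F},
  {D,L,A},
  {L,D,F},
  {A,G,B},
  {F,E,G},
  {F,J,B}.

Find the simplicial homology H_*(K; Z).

H_0 = Z,  H_1 = Z^2,  H_2 = Z.

We work with the vertex ordering A < B < D < E < F < G < J < L. The simplices of K, each written with vertices in increasing order, are:

  0-simplices (8): A, B, D, E, F, G, J, L
  1-simplices (24): AB, AD, AE, AF, AG, AL, BF, BG, BJ, DE, DF, DG, DJ, DL, EF, EG, EJ, EL, FG, FJ, FL, GJ, GL, JL
  2-simplices (16): ABF, ABG, ADE, ADL, AEF, AGL, BFJ, BGJ, DEJ, DFG, DFL, DGJ, EFG, EGL, EJL, FJL

so the chain groups are C_0 ≅ Z^8, C_1 ≅ Z^24, C_2 ≅ Z^16.

Boundary ∂_1: C_1 → C_0 maps an edge to its endpoints' difference, ∂[p,q] = q − p. For instance
  ∂FL = L − F.
As a 8×24 matrix over Z this has rank 7, with invariant factors (1,1,1,1,1,1,1).

∂_2: C_2 → C_1 sends each 2-simplex [p,q,r] to [q,r] − [p,r] + [p,q]. For instance
  ∂EFG = FG − EG + EF,
  ∂EJL = JL − EL + EJ.
As a 24×16 matrix over Z this has rank 15, with invariant factors (1,1,1,1,1,1,1,1,1,1,1,1,1,1,1).

From H_k ≅ ker(∂_k) / im(∂_{k+1}) we obtain:

  H_0: rank C_0 − rank ∂_1 = 8 − 7 = 1, and the invariant factors of ∂_1 are all 1, so H_0 = Z.
  H_1: rank ker ∂_1 − rank ∂_2 = (24 − 7) − 15 = 2, and the invariant factors of ∂_2 are all 1, so H_1 = Z^2.
  H_2: rank ker ∂_2 − rank ∂_3 = (16 − 15) − 0 = 1, and there is no ∂_3, so H_2 = Z.

As a check, the Euler characteristic is 8 − 24 + 16 = 0, which agrees with 1 − 2 + 1 = 0.
(K is a triangulation of the torus T^2.)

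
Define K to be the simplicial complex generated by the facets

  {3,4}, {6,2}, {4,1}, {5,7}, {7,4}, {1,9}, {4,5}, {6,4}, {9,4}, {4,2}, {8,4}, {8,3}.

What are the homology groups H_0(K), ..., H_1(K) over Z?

Order the vertices as 1 < 2 < 3 < 4 < 5 < 6 < 7 < 8 < 9. Listing each simplex with vertices in this order, K has dimension 1 with simplices:

  0-simplices (9): [1], [2], [3], [4], [5], [6], [7], [8], [9]
  1-simplices (12): [1,4], [1,9], [2,4], [2,6], [3,4], [3,8], [4,5], [4,6], [4,7], [4,8], [4,9], [5,7]

Hence C_0 ≅ Z^9, C_1 ≅ Z^12.

∂_1: C_1 → C_0 is given by ∂[p,q] = [q] − [p]. For instance
  ∂[4,8] = [8] − [4].
As a 9×12 matrix over Z this has rank 8, with invariant factors (1,1,1,1,1,1,1,1).

Now H_k = ker ∂_k / im ∂_{k+1}, so:

  H_0: rank C_0 − rank ∂_1 = 9 − 8 = 1, and the invariant factors of ∂_1 are all 1, so H_0 ≅ Z.
  H_1: rank ker ∂_1 − rank ∂_2 = (12 − 8) − 0 = 4, and there is no ∂_2, so H_1 ≅ Z^4.

As a check, the Euler characteristic is 9 − 12 = -3, which agrees with 1 − 4 = -3.
(K is a triangulation of a wedge of 4 circles.)

H_0 = Z,  H_1 = Z^4.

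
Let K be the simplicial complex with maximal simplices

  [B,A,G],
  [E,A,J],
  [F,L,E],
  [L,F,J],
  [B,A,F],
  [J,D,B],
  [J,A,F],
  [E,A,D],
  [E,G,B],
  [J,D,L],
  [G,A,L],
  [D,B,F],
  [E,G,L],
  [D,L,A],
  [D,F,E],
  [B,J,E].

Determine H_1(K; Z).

We work with the vertex ordering A < B < D < E < F < G < J < L. The simplices of K, each written with vertices in increasing order, are:

  0-simplices (8): A, B, D, E, F, G, J, L
  1-simplices (24): AB, AD, AE, AF, AG, AJ, AL, BD, BE, BF, BG, BJ, DE, DF, DJ, DL, EF, EG, EJ, EL, FJ, FL, GL, JL
  2-simplices (16): ABF, ABG, ADE, ADL, AEJ, AFJ, AGL, BDF, BDJ, BEG, BEJ, DEF, DJL, EFL, EGL, FJL

giving chain groups C_0 ≅ Z^8, C_1 ≅ Z^24, C_2 ≅ Z^16.

The boundary map ∂_1: C_1 → C_0 maps an edge to its endpoints' difference, ∂[p,q] = q − p. For instance
  ∂GL = L − G.
The 8×24 boundary matrix has rank 7 and Smith normal form diag(1,1,1,1,1,1,1).

The boundary map ∂_2: C_2 → C_1 sends each 2-simplex [p,q,r] to [q,r] − [p,r] + [p,q]. For instance
  ∂EFL = FL − EL + EF,
  ∂ABF = BF − AF + AB.
The 24×16 boundary matrix has rank 15 and Smith normal form diag(1,1,1,1,1,1,1,1,1,1,1,1,1,1,1).

Computing H_k = (kernel of ∂_k) / (image of ∂_{k+1}):

  H_1: rank ker ∂_1 − rank ∂_2 = (24 − 7) − 15 = 2, and the invariant factors of ∂_2 are all 1, so H_1 = Z^2.

H_1 ≅ Z^2.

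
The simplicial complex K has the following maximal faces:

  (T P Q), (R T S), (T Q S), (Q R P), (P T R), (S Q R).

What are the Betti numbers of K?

b_0 = 1, b_1 = 0, b_2 = 1.

Take the total order P < Q < R < S < T on the vertex set. Then K (dimension 2) consists of the simplices:

  0-simplices (5): P, Q, R, S, T
  1-simplices (9): PQ, PR, PT, QR, QS, QT, RS, RT, ST
  2-simplices (6): PQR, PQT, PRT, QRS, QST, RST

Hence C_0 ≅ Z^5, C_1 ≅ Z^9, C_2 ≅ Z^6.

∂_1: C_1 → C_0 sends each edge [p,q] (with p < q) to q − p.
The 5×9 boundary matrix has rank 4 and Smith normal form diag(1,1,1,1).

The boundary map ∂_2: C_2 → C_1 maps a triangle to the signed sum of its edges. For instance
  ∂PQT = QT − PT + PQ,
  ∂PRT = RT − PT + PR.
This gives a 9×6 integer matrix of rank 5; reducing to Smith normal form yields diagonal entries (1,1,1,1,1).

Reading off H_k = ker ∂_k / im ∂_{k+1}:

  H_0: rank C_0 − rank ∂_1 = 5 − 4 = 1, and the invariant factors of ∂_1 are all 1, so H_0 = Z.
  H_1: rank ker ∂_1 − rank ∂_2 = (9 − 4) − 5 = 0, and the invariant factors of ∂_2 are all 1, so H_1 = 0.
  H_2: rank ker ∂_2 − rank ∂_3 = (6 − 5) − 0 = 1, and there is no ∂_3, so H_2 = Z.

Hence the Betti numbers are b_0 = 1, b_1 = 0, b_2 = 1.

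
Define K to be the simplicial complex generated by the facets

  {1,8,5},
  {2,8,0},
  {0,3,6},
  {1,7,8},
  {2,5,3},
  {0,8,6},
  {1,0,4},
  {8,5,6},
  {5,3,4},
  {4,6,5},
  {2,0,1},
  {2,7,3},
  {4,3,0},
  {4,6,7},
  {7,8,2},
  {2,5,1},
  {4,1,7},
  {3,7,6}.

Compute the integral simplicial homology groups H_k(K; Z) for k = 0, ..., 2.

Take the total order 0 < 1 < 2 < 3 < 4 < 5 < 6 < 7 < 8 on the vertex set. Then K (dimension 2) consists of the simplices:

  0-simplices (9): [0], [1], [2], [3], [4], [5], [6], [7], [8]
  1-simplices (27): (27 of them)
  2-simplices (18): [0,1,2], [0,1,4], [0,2,8], [0,3,4], [0,3,6], [0,6,8], [1,2,5], [1,4,7], [1,5,8], [1,7,8], [2,3,5], [2,3,7], [2,7,8], [3,4,5], [3,6,7], [4,5,6], [4,6,7], [5,6,8]

Hence C_0 ≅ Z^9, C_1 ≅ Z^27, C_2 ≅ Z^18.

The boundary map ∂_1: C_1 → C_0 sends each edge [p,q] (with p < q) to q − p. For instance
  ∂[0,2] = [2] − [0].
As a 9×27 matrix over Z this has rank 8, with invariant factors (1,1,1,1,1,1,1,1).

∂_2: C_2 → C_1 sends each 2-simplex [p,q,r] to [q,r] − [p,r] + [p,q]. For instance
  ∂[3,6,7] = [6,7] − [3,7] + [3,6],
  ∂[1,7,8] = [7,8] − [1,8] + [1,7].
As a 27×18 matrix over Z this has rank 18, with invariant factors (1,1,1,1,1,1,1,1,1,1,1,1,1,1,1,1,1,2).

From H_k ≅ ker(∂_k) / im(∂_{k+1}) we obtain:

  H_0: rank C_0 − rank ∂_1 = 9 − 8 = 1, and the invariant factors of ∂_1 are all 1, so H_0 = Z.
  H_1: rank ker ∂_1 − rank ∂_2 = (27 − 8) − 18 = 1, and ∂_2 has invariant factor 2 > 1, so H_1 = Z ⊕ Z/2Z.
  H_2: rank ker ∂_2 − rank ∂_3 = (18 − 18) − 0 = 0, and there is no ∂_3, so H_2 = 0.

As a check, the Euler characteristic is 9 − 27 + 18 = 0, which agrees with 1 − 1 + 0 = 0.

H_0 ≅ Z,  H_1 ≅ Z ⊕ Z/2Z,  H_2 = 0.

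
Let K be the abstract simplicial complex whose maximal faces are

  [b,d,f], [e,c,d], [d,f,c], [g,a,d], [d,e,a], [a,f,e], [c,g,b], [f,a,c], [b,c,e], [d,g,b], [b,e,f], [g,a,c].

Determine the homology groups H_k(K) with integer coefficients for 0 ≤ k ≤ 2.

H_0 = Z,  H_1 = Z/2,  H_2 = 0.

We work with the vertex ordering a < b < c < d < e < f < g. The simplices of K, each written with vertices in increasing order, are:

  0-simplices (7): a, b, c, d, e, f, g
  1-simplices (18): ac, ad, ae, af, ag, bc, bd, be, bf, bg, cd, ce, cf, cg, de, df, dg, ef
  2-simplices (12): acf, acg, ade, adg, aef, bce, bcg, bdf, bdg, bef, cde, cdf

giving chain groups C_0 ≅ Z^7, C_1 ≅ Z^18, C_2 ≅ Z^12.

∂_1: C_1 → C_0 sends each edge [p,q] (with p < q) to q − p. For instance
  ∂ce = e − c.
The 7×18 boundary matrix has rank 6 and Smith normal form diag(1,1,1,1,1,1).

∂_2: C_2 → C_1 sends each 2-simplex [p,q,r] to [q,r] − [p,r] + [p,q]. For instance
  ∂acg = cg − ag + ac,
  ∂bcg = cg − bg + bc.
The 18×12 boundary matrix has rank 12 and Smith normal form diag(1,1,1,1,1,1,1,1,1,1,1,2).

Now H_k = ker ∂_k / im ∂_{k+1}, so:

  H_0: rank C_0 − rank ∂_1 = 7 − 6 = 1, and the invariant factors of ∂_1 are all 1, so H_0 ≅ Z.
  H_1: rank ker ∂_1 − rank ∂_2 = (18 − 6) − 12 = 0, and ∂_2 has invariant factor 2 > 1, so H_1 ≅ Z/2.
  H_2: rank ker ∂_2 − rank ∂_3 = (12 − 12) − 0 = 0, and there is no ∂_3, so H_2 ≅ 0.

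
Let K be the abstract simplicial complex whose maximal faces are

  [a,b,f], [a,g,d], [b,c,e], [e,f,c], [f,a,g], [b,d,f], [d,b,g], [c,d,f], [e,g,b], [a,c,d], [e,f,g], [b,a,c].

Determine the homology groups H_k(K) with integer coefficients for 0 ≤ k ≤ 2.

H_0 = Z,  H_1 = Z_2,  H_2 = 0.

Order the vertices as a < b < c < d < e < f < g. Listing each simplex with vertices in this order, K has dimension 2 with simplices:

  0-simplices (7): a, b, c, d, e, f, g
  1-simplices (18): ab, ac, ad, af, ag, bc, bd, be, bf, bg, cd, ce, cf, df, dg, ef, eg, fg
  2-simplices (12): abc, abf, acd, adg, afg, bce, bdf, bdg, beg, cdf, cef, efg

Hence C_0 ≅ Z^7, C_1 ≅ Z^18, C_2 ≅ Z^12.

Boundary ∂_1: C_1 → C_0 sends each edge [p,q] (with p < q) to q − p.
This gives a 7×18 integer matrix of rank 6; reducing to Smith normal form yields diagonal entries (1,1,1,1,1,1).

∂_2: C_2 → C_1 sends each 2-simplex [p,q,r] to [q,r] − [p,r] + [p,q]. For instance
  ∂cdf = df − cf + cd,
  ∂afg = fg − ag + af.
This gives a 18×12 integer matrix of rank 12; reducing to Smith normal form yields diagonal entries (1,1,1,1,1,1,1,1,1,1,1,2).

From H_k ≅ ker(∂_k) / im(∂_{k+1}) we obtain:

  H_0: rank C_0 − rank ∂_1 = 7 − 6 = 1, and the invariant factors of ∂_1 are all 1, so H_0 ≅ Z.
  H_1: rank ker ∂_1 − rank ∂_2 = (18 − 6) − 12 = 0, and ∂_2 has invariant factor 2 > 1, so H_1 ≅ Z_2.
  H_2: rank ker ∂_2 − rank ∂_3 = (12 − 12) − 0 = 0, and there is no ∂_3, so H_2 ≅ 0.

(K is a triangulation of the real projective plane RP^2.)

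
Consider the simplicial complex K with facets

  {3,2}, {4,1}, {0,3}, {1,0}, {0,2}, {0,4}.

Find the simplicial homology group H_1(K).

Order the vertices as 0 < 1 < 2 < 3 < 4. Listing each simplex with vertices in this order, K has dimension 1 with simplices:

  0-simplices (5): [0], [1], [2], [3], [4]
  1-simplices (6): [0,1], [0,2], [0,3], [0,4], [1,4], [2,3]

so the chain groups are C_0 ≅ Z^5, C_1 ≅ Z^6.

Boundary ∂_1: C_1 → C_0 sends each edge [p,q] (with p < q) to q − p.
The resulting 5×6 matrix has rank 4, and its Smith normal form has invariant factors (1,1,1,1).

Reading off H_k = ker ∂_k / im ∂_{k+1}:

  H_1: rank ker ∂_1 − rank ∂_2 = (6 − 4) − 0 = 2, and there is no ∂_2, so H_1 = Z^2.

(K is a triangulation of a wedge of 2 circles.)

H_1 = Z^2.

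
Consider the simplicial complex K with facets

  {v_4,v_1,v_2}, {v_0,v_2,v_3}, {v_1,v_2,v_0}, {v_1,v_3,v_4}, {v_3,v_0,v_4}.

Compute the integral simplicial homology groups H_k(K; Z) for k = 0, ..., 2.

Fix the vertex order v_0 < v_1 < v_2 < v_3 < v_4 and write every simplex with vertices in increasing order. Then dim K = 2 and the simplices of K are:

  0-simplices (5): [v_0], [v_1], [v_2], [v_3], [v_4]
  1-simplices (10): [v_0,v_1], [v_0,v_2], [v_0,v_3], [v_0,v_4], [v_1,v_2], [v_1,v_3], [v_1,v_4], [v_2,v_3], [v_2,v_4], [v_3,v_4]
  2-simplices (5): [v_0,v_1,v_2], [v_0,v_2,v_3], [v_0,v_3,v_4], [v_1,v_2,v_4], [v_1,v_3,v_4]

Hence C_0 ≅ Z^5, C_1 ≅ Z^10, C_2 ≅ Z^5.

∂_1: C_1 → C_0 sends each edge [p,q] (with p < q) to q − p.
The 5×10 boundary matrix has rank 4 and Smith normal form diag(1,1,1,1).

The boundary map ∂_2: C_2 → C_1 acts by ∂[p,q,r] = [q,r] − [p,r] + [p,q]. For instance
  ∂[v_0,v_3,v_4] = [v_3,v_4] − [v_0,v_4] + [v_0,v_3],
  ∂[v_0,v_1,v_2] = [v_1,v_2] − [v_0,v_2] + [v_0,v_1].
This gives a 10×5 integer matrix of rank 5; reducing to Smith normal form yields diagonal entries (1,1,1,1,1).

From H_k ≅ ker(∂_k) / im(∂_{k+1}) we obtain:

  H_0: rank C_0 − rank ∂_1 = 5 − 4 = 1, and the invariant factors of ∂_1 are all 1, so H_0 = Z.
  H_1: rank ker ∂_1 − rank ∂_2 = (10 − 4) − 5 = 1, and the invariant factors of ∂_2 are all 1, so H_1 = Z.
  H_2: rank ker ∂_2 − rank ∂_3 = (5 − 5) − 0 = 0, and there is no ∂_3, so H_2 = 0.

As a check, the Euler characteristic is 5 − 10 + 5 = 0, which agrees with 1 − 1 + 0 = 0.

H_0 = Z,  H_1 = Z,  H_2 = 0.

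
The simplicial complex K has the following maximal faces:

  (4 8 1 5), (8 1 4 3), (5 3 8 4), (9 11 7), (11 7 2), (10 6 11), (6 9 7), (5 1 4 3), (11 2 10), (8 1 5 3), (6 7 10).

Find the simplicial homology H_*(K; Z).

H_0 ≅ Z^2,  H_1 ≅ Z,  H_2 = 0,  H_3 ≅ Z.

Fix the vertex order 1 < 2 < 3 < 4 < 5 < 6 < 7 < 8 < 9 < 10 < 11 and write every simplex with vertices in increasing order. Then dim K = 3 and the simplices of K are:

  0-simplices (11): [1], [2], [3], [4], [5], [6], [7], [8], [9], [10], [11]
  1-simplices (22): (22 of them)
  2-simplices (16): [1,3,4], [1,3,5], [1,3,8], [1,4,5], [1,4,8], [1,5,8], [2,7,11], [2,10,11], [3,4,5], [3,4,8], [3,5,8], [4,5,8], [6,7,9], [6,7,10], [6,10,11], [7,9,11]
  3-simplices (5): [1,3,4,5], [1,3,4,8], [1,3,5,8], [1,4,5,8], [3,4,5,8]

so the chain groups are C_0 ≅ Z^11, C_1 ≅ Z^22, C_2 ≅ Z^16, C_3 ≅ Z^5.

The boundary map ∂_1: C_1 → C_0 is given by ∂[p,q] = [q] − [p].
The resulting 11×22 matrix has rank 9, and its Smith normal form has invariant factors (1,1,1,1,1,1,1,1,1).

Boundary ∂_2: C_2 → C_1 sends each 2-simplex [p,q,r] to [q,r] − [p,r] + [p,q]. For instance
  ∂[2,10,11] = [10,11] − [2,11] + [2,10],
  ∂[4,5,8] = [5,8] − [4,8] + [4,5].
The 22×16 boundary matrix has rank 12 and Smith normal form diag(1,1,1,1,1,1,1,1,1,1,1,1).

Boundary ∂_3: C_3 → C_2 sends each 3-simplex σ to the alternating sum Σ_i (−1)^i (σ with its i-th vertex removed). For instance
  ∂[1,4,5,8] = [4,5,8] − [1,5,8] + [1,4,8] − [1,4,5],
  ∂[3,4,5,8] = [4,5,8] − [3,5,8] + [3,4,8] − [3,4,5].
This gives a 16×5 integer matrix of rank 4; reducing to Smith normal form yields diagonal entries (1,1,1,1).

Now H_k = ker ∂_k / im ∂_{k+1}, so:

  H_0: rank C_0 − rank ∂_1 = 11 − 9 = 2, and the invariant factors of ∂_1 are all 1, so H_0 = Z^2.
  H_1: rank ker ∂_1 − rank ∂_2 = (22 − 9) − 12 = 1, and the invariant factors of ∂_2 are all 1, so H_1 = Z.
  H_2: rank ker ∂_2 − rank ∂_3 = (16 − 12) − 4 = 0, and the invariant factors of ∂_3 are all 1, so H_2 = 0.
  H_3: rank ker ∂_3 − rank ∂_4 = (5 − 4) − 0 = 1, and there is no ∂_4, so H_3 = Z.

(K is a triangulation of the disjoint union of the 3-sphere S^3 and the cylinder S^1 x I.)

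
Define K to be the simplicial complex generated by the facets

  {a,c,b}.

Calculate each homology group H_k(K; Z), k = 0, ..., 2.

Take the total order a < b < c on the vertex set. Then K (dimension 2) consists of the simplices:

  0-simplices (3): a, b, c
  1-simplices (3): ab, ac, bc
  2-simplices (1): abc

Hence C_0 ≅ Z^3, C_1 ≅ Z^3, C_2 ≅ Z^1.

Boundary ∂_1: C_1 → C_0 sends each edge [p,q] (with p < q) to q − p. For instance
  ∂bc = c − b.
The 3×3 boundary matrix has rank 2 and Smith normal form diag(1,1).

The boundary map ∂_2: C_2 → C_1 maps a triangle to the signed sum of its edges. For instance
  ∂abc = bc − ac + ab.
As a 3×1 matrix over Z this has rank 1, with invariant factors (1).

Computing H_k = (kernel of ∂_k) / (image of ∂_{k+1}):

  H_0: rank C_0 − rank ∂_1 = 3 − 2 = 1, and the invariant factors of ∂_1 are all 1, so H_0 ≅ Z.
  H_1: rank ker ∂_1 − rank ∂_2 = (3 − 2) − 1 = 0, and the invariant factors of ∂_2 are all 1, so H_1 ≅ 0.
  H_2: rank ker ∂_2 − rank ∂_3 = (1 − 1) − 0 = 0, and there is no ∂_3, so H_2 ≅ 0.

H_0 = Z,  H_1 = 0,  H_2 = 0.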